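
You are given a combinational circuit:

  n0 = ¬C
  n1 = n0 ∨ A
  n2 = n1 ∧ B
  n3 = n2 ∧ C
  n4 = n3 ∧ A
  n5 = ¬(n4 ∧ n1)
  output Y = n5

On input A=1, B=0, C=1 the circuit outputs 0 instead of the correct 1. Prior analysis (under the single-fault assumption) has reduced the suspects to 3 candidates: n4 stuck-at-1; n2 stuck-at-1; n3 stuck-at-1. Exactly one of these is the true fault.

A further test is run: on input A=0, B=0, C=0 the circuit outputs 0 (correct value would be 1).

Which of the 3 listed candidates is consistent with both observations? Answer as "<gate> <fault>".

n4 stuck-at-1

Evaluate each candidate on input A=0, B=0, C=0:
  n4 stuck-at-1: n0=1, n1=1, n2=0, n3=0, n4=1 [stuck-at-1], n5=0 → 0 — matches
  n2 stuck-at-1: n0=1, n1=1, n2=1 [stuck-at-1], n3=0, n4=0, n5=1 → 1 — eliminated
  n3 stuck-at-1: n0=1, n1=1, n2=0, n3=1 [stuck-at-1], n4=0, n5=1 → 1 — eliminated
Only n4 stuck-at-1 reproduces the observed 0.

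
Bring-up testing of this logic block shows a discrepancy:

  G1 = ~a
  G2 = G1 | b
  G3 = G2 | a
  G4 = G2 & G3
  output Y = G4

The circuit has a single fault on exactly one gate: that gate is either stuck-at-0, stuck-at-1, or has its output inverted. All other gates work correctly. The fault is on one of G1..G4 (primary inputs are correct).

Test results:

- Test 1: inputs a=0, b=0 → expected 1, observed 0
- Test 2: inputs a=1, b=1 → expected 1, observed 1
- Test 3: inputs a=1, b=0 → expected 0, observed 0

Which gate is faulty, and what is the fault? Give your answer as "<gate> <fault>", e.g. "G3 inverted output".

G1 stuck-at-0

Fault-free values for test 1 (a=0, b=0): G1=1, G2=1, G3=1, G4=1, giving Y=1. Observed 0.
Test 1: faults giving observed 0 are {G1 stuck-at-0, G1 inverted output, G2 stuck-at-0, G2 inverted output, G3 stuck-at-0, G3 inverted output, G4 stuck-at-0, G4 inverted output}.
Test 2 (a=1, b=1): fault-free G1=0, G2=1, G3=1, G4=1 → 1; observed 1. Eliminates G2 stuck-at-0, G2 inverted output, G3 stuck-at-0, G3 inverted output, G4 stuck-at-0, G4 inverted output.
Test 3 (a=1, b=0): fault-free G1=0, G2=0, G3=1, G4=0 → 0; observed 0. Eliminates G1 inverted output.
Only G1 stuck-at-0 is consistent with every test.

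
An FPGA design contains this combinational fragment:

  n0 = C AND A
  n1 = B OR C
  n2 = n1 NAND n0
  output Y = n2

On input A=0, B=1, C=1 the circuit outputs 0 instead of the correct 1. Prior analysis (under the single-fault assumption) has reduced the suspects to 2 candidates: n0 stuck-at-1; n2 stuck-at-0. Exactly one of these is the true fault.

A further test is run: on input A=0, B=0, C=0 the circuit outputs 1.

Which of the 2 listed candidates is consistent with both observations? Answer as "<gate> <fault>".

Evaluate each candidate on input A=0, B=0, C=0:
  n0 stuck-at-1: n0=1 [stuck-at-1], n1=0, n2=1 → 1 — matches
  n2 stuck-at-0: n0=0, n1=0, n2=0 [stuck-at-0] → 0 — eliminated
Only n0 stuck-at-1 reproduces the observed 1.

n0 stuck-at-1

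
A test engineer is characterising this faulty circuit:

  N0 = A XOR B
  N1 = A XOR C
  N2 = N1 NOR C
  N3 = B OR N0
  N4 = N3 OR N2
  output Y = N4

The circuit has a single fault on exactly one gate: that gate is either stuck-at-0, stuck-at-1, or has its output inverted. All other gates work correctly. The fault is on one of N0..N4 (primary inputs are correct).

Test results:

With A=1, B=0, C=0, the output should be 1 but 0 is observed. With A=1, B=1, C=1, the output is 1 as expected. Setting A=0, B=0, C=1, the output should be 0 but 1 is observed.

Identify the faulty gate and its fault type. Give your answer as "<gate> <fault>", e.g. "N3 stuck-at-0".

N0 inverted output

Fault-free values for test 1 (A=1, B=0, C=0): N0=1, N1=1, N2=0, N3=1, N4=1, giving Y=1. Observed 0.
Test 1: faults giving observed 0 are {N0 stuck-at-0, N0 inverted output, N3 stuck-at-0, N3 inverted output, N4 stuck-at-0, N4 inverted output}.
Test 2 (A=1, B=1, C=1): fault-free N0=0, N1=0, N2=0, N3=1, N4=1 → 1; observed 1. Eliminates N3 stuck-at-0, N3 inverted output, N4 stuck-at-0, N4 inverted output.
Test 3 (A=0, B=0, C=1): fault-free N0=0, N1=1, N2=0, N3=0, N4=0 → 0; observed 1. Eliminates N0 stuck-at-0.
Only N0 inverted output is consistent with every test.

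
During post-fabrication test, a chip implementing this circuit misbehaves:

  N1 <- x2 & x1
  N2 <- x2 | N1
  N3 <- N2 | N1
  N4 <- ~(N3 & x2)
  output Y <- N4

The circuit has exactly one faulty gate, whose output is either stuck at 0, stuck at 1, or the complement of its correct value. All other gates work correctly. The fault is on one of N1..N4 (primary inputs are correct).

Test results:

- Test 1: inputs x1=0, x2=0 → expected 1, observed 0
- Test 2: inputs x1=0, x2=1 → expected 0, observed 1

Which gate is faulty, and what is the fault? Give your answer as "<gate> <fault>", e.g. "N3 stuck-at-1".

N4 inverted output

Fault-free values for test 1 (x1=0, x2=0): N1=0, N2=0, N3=0, N4=1, giving Y=1. Observed 0.
Test 1: faults giving observed 0 are {N4 stuck-at-0, N4 inverted output}.
Test 2 (x1=0, x2=1): fault-free N1=0, N2=1, N3=1, N4=0 → 0; observed 1. Eliminates N4 stuck-at-0.
Only N4 inverted output is consistent with every test.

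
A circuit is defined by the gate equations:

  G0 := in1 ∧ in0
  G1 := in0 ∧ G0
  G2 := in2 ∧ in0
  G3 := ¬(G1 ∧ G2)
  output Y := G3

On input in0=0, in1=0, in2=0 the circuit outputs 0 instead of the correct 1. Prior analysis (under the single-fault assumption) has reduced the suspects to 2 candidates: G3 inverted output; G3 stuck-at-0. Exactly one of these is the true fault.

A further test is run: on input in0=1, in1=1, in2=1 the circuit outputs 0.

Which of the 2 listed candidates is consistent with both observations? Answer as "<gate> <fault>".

Evaluate each candidate on input in0=1, in1=1, in2=1:
  G3 inverted output: G0=1, G1=1, G2=1, G3=1 [inverted output] → 1 — eliminated
  G3 stuck-at-0: G0=1, G1=1, G2=1, G3=0 [stuck-at-0] → 0 — matches
Only G3 stuck-at-0 reproduces the observed 0.

G3 stuck-at-0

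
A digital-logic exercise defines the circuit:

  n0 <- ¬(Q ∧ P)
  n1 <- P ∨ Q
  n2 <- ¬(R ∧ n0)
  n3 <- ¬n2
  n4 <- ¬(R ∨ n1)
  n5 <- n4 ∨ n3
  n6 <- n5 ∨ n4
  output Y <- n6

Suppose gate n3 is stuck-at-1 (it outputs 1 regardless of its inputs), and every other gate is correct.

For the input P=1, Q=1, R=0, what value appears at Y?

Propagate with n3 forced: n0=0, n1=1, n2=1, n3=1 [stuck-at-1], n4=0, n5=1, n6=1.
So Y = 1. (Without the fault it would be 0.)

1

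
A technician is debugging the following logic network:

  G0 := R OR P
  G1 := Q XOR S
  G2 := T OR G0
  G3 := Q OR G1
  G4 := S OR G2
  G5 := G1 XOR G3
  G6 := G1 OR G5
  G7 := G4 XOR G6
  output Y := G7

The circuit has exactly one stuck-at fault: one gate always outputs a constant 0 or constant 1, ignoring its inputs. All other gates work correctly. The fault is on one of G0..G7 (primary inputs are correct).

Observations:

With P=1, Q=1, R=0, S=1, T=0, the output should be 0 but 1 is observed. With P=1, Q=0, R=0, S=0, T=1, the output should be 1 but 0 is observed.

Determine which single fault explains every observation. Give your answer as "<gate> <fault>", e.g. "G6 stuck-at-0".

G4 stuck-at-0

Fault-free values for test 1 (P=1, Q=1, R=0, S=1, T=0): G0=1, G1=0, G2=1, G3=1, G4=1, G5=1, G6=1, G7=0, giving Y=0. Observed 1.
Test 1: faults giving observed 1 are {G3 stuck-at-0, G4 stuck-at-0, G5 stuck-at-0, G6 stuck-at-0, G7 stuck-at-1}.
Test 2 (P=1, Q=0, R=0, S=0, T=1): fault-free G0=1, G1=0, G2=1, G3=0, G4=1, G5=0, G6=0, G7=1 → 1; observed 0. Eliminates G3 stuck-at-0, G5 stuck-at-0, G6 stuck-at-0, G7 stuck-at-1.
Only G4 stuck-at-0 is consistent with every test.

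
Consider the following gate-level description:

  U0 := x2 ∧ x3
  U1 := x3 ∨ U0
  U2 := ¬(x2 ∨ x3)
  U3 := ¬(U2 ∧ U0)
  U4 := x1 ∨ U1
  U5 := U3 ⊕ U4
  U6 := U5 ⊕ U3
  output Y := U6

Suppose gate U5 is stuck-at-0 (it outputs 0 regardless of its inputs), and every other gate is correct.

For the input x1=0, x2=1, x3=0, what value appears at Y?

Propagate with U5 forced: U0=0, U1=0, U2=0, U3=1, U4=0, U5=0 [stuck-at-0], U6=1.
So Y = 1. (Without the fault it would be 0.)

1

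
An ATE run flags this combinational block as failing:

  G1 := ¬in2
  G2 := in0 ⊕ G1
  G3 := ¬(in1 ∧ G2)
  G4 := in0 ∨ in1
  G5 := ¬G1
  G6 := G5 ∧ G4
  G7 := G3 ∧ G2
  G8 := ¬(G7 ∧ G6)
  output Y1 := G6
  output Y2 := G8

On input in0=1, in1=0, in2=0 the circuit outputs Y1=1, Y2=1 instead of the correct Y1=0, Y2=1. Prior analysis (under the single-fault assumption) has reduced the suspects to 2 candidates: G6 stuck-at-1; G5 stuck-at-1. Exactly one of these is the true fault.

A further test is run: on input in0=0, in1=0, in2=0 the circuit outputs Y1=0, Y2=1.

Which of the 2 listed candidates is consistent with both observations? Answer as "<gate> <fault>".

G5 stuck-at-1

Evaluate each candidate on input in0=0, in1=0, in2=0:
  G6 stuck-at-1: G1=1, G2=1, G3=1, G4=0, G5=0, G6=1 [stuck-at-1], G7=1, G8=0 → Y1=1, Y2=0 — eliminated
  G5 stuck-at-1: G1=1, G2=1, G3=1, G4=0, G5=1 [stuck-at-1], G6=0, G7=1, G8=1 → Y1=0, Y2=1 — matches
Only G5 stuck-at-1 reproduces the observed Y1=0, Y2=1.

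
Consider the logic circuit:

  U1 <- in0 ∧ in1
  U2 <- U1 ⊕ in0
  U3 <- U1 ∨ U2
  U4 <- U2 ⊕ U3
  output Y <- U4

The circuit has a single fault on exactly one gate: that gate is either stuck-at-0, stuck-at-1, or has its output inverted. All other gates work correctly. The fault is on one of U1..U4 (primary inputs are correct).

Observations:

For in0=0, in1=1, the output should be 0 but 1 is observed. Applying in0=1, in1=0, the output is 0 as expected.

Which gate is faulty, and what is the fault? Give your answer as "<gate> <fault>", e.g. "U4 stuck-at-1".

U3 stuck-at-1

Fault-free values for test 1 (in0=0, in1=1): U1=0, U2=0, U3=0, U4=0, giving Y=0. Observed 1.
Test 1: faults giving observed 1 are {U3 stuck-at-1, U3 inverted output, U4 stuck-at-1, U4 inverted output}.
Test 2 (in0=1, in1=0): fault-free U1=0, U2=1, U3=1, U4=0 → 0; observed 0. Eliminates U3 inverted output, U4 stuck-at-1, U4 inverted output.
Only U3 stuck-at-1 is consistent with every test.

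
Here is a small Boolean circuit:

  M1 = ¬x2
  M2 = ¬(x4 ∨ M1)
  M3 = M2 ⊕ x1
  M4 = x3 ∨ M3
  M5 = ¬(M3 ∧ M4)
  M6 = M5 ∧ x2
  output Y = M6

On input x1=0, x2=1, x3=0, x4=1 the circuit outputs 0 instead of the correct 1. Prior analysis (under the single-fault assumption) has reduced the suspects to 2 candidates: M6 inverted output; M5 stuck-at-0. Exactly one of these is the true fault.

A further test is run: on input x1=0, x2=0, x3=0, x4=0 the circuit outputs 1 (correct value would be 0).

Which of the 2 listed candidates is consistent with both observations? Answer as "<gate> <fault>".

Evaluate each candidate on input x1=0, x2=0, x3=0, x4=0:
  M6 inverted output: M1=1, M2=0, M3=0, M4=0, M5=1, M6=1 [inverted output] → 1 — matches
  M5 stuck-at-0: M1=1, M2=0, M3=0, M4=0, M5=0 [stuck-at-0], M6=0 → 0 — eliminated
Only M6 inverted output reproduces the observed 1.

M6 inverted output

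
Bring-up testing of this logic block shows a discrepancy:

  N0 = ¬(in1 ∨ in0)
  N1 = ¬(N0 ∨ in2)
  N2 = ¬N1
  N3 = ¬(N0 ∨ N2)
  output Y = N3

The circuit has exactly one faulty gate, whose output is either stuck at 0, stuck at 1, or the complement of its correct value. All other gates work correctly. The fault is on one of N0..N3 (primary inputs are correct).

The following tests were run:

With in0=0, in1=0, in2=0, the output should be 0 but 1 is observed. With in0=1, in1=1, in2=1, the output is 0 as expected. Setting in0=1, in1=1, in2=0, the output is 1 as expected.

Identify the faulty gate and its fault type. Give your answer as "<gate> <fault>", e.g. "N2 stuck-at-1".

N0 stuck-at-0

Fault-free values for test 1 (in0=0, in1=0, in2=0): N0=1, N1=0, N2=1, N3=0, giving Y=0. Observed 1.
Test 1: faults giving observed 1 are {N0 stuck-at-0, N0 inverted output, N3 stuck-at-1, N3 inverted output}.
Test 2 (in0=1, in1=1, in2=1): fault-free N0=0, N1=0, N2=1, N3=0 → 0; observed 0. Eliminates N3 stuck-at-1, N3 inverted output.
Test 3 (in0=1, in1=1, in2=0): fault-free N0=0, N1=1, N2=0, N3=1 → 1; observed 1. Eliminates N0 inverted output.
Only N0 stuck-at-0 is consistent with every test.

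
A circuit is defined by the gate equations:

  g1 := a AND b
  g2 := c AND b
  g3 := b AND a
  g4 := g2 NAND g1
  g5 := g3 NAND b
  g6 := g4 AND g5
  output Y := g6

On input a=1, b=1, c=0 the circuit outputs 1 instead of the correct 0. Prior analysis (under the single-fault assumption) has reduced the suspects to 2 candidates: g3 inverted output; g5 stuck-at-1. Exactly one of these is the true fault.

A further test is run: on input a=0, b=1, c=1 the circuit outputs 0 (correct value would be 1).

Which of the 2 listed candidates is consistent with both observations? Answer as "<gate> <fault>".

Evaluate each candidate on input a=0, b=1, c=1:
  g3 inverted output: g1=0, g2=1, g3=1 [inverted output], g4=1, g5=0, g6=0 → 0 — matches
  g5 stuck-at-1: g1=0, g2=1, g3=0, g4=1, g5=1 [stuck-at-1], g6=1 → 1 — eliminated
Only g3 inverted output reproduces the observed 0.

g3 inverted output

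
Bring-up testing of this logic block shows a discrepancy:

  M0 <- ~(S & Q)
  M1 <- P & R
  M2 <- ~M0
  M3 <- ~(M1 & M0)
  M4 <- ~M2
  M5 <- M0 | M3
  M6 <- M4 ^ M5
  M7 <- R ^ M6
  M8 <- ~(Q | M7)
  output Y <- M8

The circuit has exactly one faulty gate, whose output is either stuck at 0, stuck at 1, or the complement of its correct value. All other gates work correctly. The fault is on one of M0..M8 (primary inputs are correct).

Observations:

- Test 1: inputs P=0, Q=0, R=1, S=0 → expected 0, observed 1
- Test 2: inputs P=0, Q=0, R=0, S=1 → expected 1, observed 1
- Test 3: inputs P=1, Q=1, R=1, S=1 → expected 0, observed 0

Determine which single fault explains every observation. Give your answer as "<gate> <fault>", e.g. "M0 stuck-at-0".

M7 stuck-at-0

Fault-free values for test 1 (P=0, Q=0, R=1, S=0): M0=1, M1=0, M2=0, M3=1, M4=1, M5=1, M6=0, M7=1, M8=0, giving Y=0. Observed 1.
Test 1: faults giving observed 1 are {M0 stuck-at-0, M0 inverted output, M2 stuck-at-1, M2 inverted output, M4 stuck-at-0, M4 inverted output, M5 stuck-at-0, M5 inverted output, M6 stuck-at-1, M6 inverted output, M7 stuck-at-0, M7 inverted output, M8 stuck-at-1, M8 inverted output}.
Test 2 (P=0, Q=0, R=0, S=1): fault-free M0=1, M1=0, M2=0, M3=1, M4=1, M5=1, M6=0, M7=0, M8=1 → 1; observed 1. Eliminates M0 stuck-at-0, M0 inverted output, M2 stuck-at-1, M2 inverted output, M4 stuck-at-0, M4 inverted output, M5 stuck-at-0, M5 inverted output, M6 stuck-at-1, M6 inverted output, M7 inverted output, M8 inverted output.
Test 3 (P=1, Q=1, R=1, S=1): fault-free M0=0, M1=1, M2=1, M3=1, M4=0, M5=1, M6=1, M7=0, M8=0 → 0; observed 0. Eliminates M8 stuck-at-1.
Only M7 stuck-at-0 is consistent with every test.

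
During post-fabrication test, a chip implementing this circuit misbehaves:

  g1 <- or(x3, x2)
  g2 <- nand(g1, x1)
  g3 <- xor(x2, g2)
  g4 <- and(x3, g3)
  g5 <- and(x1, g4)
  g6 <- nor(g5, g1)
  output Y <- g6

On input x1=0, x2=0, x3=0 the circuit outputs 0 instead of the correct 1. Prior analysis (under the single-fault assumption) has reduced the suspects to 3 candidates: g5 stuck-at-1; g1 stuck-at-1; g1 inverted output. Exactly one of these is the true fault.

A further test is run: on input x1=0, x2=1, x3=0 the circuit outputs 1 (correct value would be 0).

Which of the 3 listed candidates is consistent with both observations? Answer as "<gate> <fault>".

g1 inverted output

Evaluate each candidate on input x1=0, x2=1, x3=0:
  g5 stuck-at-1: g1=1, g2=1, g3=0, g4=0, g5=1 [stuck-at-1], g6=0 → 0 — eliminated
  g1 stuck-at-1: g1=1 [stuck-at-1], g2=1, g3=0, g4=0, g5=0, g6=0 → 0 — eliminated
  g1 inverted output: g1=0 [inverted output], g2=1, g3=0, g4=0, g5=0, g6=1 → 1 — matches
Only g1 inverted output reproduces the observed 1.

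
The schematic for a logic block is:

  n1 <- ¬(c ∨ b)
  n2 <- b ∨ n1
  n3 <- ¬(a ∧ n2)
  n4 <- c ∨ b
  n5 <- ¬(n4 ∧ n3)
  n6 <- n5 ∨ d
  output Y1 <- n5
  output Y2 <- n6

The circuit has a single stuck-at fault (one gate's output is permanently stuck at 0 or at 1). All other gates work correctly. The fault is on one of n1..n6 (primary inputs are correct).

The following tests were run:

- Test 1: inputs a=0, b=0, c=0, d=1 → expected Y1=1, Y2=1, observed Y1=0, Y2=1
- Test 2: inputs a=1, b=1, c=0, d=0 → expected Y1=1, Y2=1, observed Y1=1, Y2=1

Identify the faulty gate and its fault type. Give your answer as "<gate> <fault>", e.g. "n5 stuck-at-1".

n4 stuck-at-1

Fault-free values for test 1 (a=0, b=0, c=0, d=1): n1=1, n2=1, n3=1, n4=0, n5=1, n6=1, giving Y1=1, Y2=1. Observed Y1=0, Y2=1.
Test 1: faults giving observed Y1=0, Y2=1 are {n4 stuck-at-1, n5 stuck-at-0}.
Test 2 (a=1, b=1, c=0, d=0): fault-free n1=0, n2=1, n3=0, n4=1, n5=1, n6=1 → Y1=1, Y2=1; observed Y1=1, Y2=1. Eliminates n5 stuck-at-0.
Only n4 stuck-at-1 is consistent with every test.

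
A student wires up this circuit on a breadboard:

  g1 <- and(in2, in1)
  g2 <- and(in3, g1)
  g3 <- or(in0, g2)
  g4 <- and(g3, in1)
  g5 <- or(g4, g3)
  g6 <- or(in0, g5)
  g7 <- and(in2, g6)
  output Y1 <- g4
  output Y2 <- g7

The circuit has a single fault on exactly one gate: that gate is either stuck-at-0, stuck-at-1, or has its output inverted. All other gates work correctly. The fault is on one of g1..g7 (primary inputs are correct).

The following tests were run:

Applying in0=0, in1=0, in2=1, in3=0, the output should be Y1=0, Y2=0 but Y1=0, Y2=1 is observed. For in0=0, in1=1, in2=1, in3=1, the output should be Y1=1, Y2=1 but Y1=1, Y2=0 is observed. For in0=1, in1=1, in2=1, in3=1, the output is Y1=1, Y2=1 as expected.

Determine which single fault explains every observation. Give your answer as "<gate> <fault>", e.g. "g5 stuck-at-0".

g5 inverted output

Fault-free values for test 1 (in0=0, in1=0, in2=1, in3=0): g1=0, g2=0, g3=0, g4=0, g5=0, g6=0, g7=0, giving Y1=0, Y2=0. Observed Y1=0, Y2=1.
Test 1: faults giving observed Y1=0, Y2=1 are {g2 stuck-at-1, g2 inverted output, g3 stuck-at-1, g3 inverted output, g5 stuck-at-1, g5 inverted output, g6 stuck-at-1, g6 inverted output, g7 stuck-at-1, g7 inverted output}.
Test 2 (in0=0, in1=1, in2=1, in3=1): fault-free g1=1, g2=1, g3=1, g4=1, g5=1, g6=1, g7=1 → Y1=1, Y2=1; observed Y1=1, Y2=0. Eliminates g2 stuck-at-1, g2 inverted output, g3 stuck-at-1, g3 inverted output, g5 stuck-at-1, g6 stuck-at-1, g7 stuck-at-1.
Test 3 (in0=1, in1=1, in2=1, in3=1): fault-free g1=1, g2=1, g3=1, g4=1, g5=1, g6=1, g7=1 → Y1=1, Y2=1; observed Y1=1, Y2=1. Eliminates g6 inverted output, g7 inverted output.
Only g5 inverted output is consistent with every test.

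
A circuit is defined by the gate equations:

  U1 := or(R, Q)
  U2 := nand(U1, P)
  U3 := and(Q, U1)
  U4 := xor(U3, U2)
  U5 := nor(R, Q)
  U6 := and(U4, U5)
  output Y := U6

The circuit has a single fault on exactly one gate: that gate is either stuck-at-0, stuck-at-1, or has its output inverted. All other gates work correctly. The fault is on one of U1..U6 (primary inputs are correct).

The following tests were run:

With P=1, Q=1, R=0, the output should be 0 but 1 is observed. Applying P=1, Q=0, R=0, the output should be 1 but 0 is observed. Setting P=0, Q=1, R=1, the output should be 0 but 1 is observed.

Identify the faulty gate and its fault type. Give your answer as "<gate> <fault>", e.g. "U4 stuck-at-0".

Fault-free values for test 1 (P=1, Q=1, R=0): U1=1, U2=0, U3=1, U4=1, U5=0, U6=0, giving Y=0. Observed 1.
Test 1: faults giving observed 1 are {U5 stuck-at-1, U5 inverted output, U6 stuck-at-1, U6 inverted output}.
Test 2 (P=1, Q=0, R=0): fault-free U1=0, U2=1, U3=0, U4=1, U5=1, U6=1 → 1; observed 0. Eliminates U5 stuck-at-1, U6 stuck-at-1.
Test 3 (P=0, Q=1, R=1): fault-free U1=1, U2=1, U3=1, U4=0, U5=0, U6=0 → 0; observed 1. Eliminates U5 inverted output.
Only U6 inverted output is consistent with every test.

U6 inverted output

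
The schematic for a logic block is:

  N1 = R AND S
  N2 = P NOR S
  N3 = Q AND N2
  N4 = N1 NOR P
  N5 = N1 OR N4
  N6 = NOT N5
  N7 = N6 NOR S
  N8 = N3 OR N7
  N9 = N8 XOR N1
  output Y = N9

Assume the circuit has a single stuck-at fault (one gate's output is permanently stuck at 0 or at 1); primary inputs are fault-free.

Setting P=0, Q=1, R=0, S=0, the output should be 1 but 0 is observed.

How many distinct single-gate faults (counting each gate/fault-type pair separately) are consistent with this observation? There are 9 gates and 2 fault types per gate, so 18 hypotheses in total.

Fault-free: N1=0, N2=1, N3=1, N4=1, N5=1, N6=0, N7=1, N8=1, N9=1 → 1. Observed 0.
  N1: stuck-at-1 ✓; others ✗
  N2: none of the 2 fault types match ✗
  N3: none of the 2 fault types match ✗
  N4: none of the 2 fault types match ✗
  N5: none of the 2 fault types match ✗
  N6: none of the 2 fault types match ✗
  N7: none of the 2 fault types match ✗
  N8: stuck-at-0 ✓; others ✗
  N9: stuck-at-0 ✓; others ✗
Consistent faults: {N1 stuck-at-1, N8 stuck-at-0, N9 stuck-at-0} — 3 in all.

3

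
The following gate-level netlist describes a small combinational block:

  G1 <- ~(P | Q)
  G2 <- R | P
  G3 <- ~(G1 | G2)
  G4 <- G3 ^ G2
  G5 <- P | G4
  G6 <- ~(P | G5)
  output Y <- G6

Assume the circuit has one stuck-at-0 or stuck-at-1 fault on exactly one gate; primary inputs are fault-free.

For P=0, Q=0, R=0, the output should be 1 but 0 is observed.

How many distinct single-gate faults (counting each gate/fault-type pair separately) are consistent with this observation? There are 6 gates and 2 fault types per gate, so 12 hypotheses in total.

6

Fault-free: G1=1, G2=0, G3=0, G4=0, G5=0, G6=1 → 1. Observed 0.
  G1 stuck-at-0: output 0 ✓
  G1 stuck-at-1: output 1 ✗
  G2 stuck-at-0: output 1 ✗
  G2 stuck-at-1: output 0 ✓
  G3 stuck-at-0: output 1 ✗
  G3 stuck-at-1: output 0 ✓
  G4 stuck-at-0: output 1 ✗
  G4 stuck-at-1: output 0 ✓
  G5 stuck-at-0: output 1 ✗
  G5 stuck-at-1: output 0 ✓
  G6 stuck-at-0: output 0 ✓
  G6 stuck-at-1: output 1 ✗
Consistent faults: {G1 stuck-at-0, G2 stuck-at-1, G3 stuck-at-1, G4 stuck-at-1, G5 stuck-at-1, G6 stuck-at-0} — 6 in all.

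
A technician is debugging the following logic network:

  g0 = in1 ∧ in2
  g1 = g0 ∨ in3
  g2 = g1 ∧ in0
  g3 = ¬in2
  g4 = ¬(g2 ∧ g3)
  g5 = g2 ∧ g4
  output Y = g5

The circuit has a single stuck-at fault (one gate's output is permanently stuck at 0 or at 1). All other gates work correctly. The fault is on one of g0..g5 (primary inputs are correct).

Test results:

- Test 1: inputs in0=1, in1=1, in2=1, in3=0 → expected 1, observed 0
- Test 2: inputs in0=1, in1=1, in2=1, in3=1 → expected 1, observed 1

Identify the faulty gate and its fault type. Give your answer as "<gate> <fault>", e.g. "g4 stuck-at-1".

Fault-free values for test 1 (in0=1, in1=1, in2=1, in3=0): g0=1, g1=1, g2=1, g3=0, g4=1, g5=1, giving Y=1. Observed 0.
Test 1: faults giving observed 0 are {g0 stuck-at-0, g1 stuck-at-0, g2 stuck-at-0, g3 stuck-at-1, g4 stuck-at-0, g5 stuck-at-0}.
Test 2 (in0=1, in1=1, in2=1, in3=1): fault-free g0=1, g1=1, g2=1, g3=0, g4=1, g5=1 → 1; observed 1. Eliminates g1 stuck-at-0, g2 stuck-at-0, g3 stuck-at-1, g4 stuck-at-0, g5 stuck-at-0.
Only g0 stuck-at-0 is consistent with every test.

g0 stuck-at-0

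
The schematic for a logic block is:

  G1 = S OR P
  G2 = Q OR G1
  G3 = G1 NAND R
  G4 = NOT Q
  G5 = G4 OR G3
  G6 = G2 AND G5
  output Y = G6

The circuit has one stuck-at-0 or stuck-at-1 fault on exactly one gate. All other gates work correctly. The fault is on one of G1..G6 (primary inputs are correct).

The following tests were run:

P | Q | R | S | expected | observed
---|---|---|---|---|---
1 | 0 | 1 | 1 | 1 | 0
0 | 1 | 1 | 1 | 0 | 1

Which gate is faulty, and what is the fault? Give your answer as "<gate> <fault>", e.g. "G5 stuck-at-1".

G1 stuck-at-0

Fault-free values for test 1 (P=1, Q=0, R=1, S=1): G1=1, G2=1, G3=0, G4=1, G5=1, G6=1, giving Y=1. Observed 0.
Test 1: faults giving observed 0 are {G1 stuck-at-0, G2 stuck-at-0, G4 stuck-at-0, G5 stuck-at-0, G6 stuck-at-0}.
Test 2 (P=0, Q=1, R=1, S=1): fault-free G1=1, G2=1, G3=0, G4=0, G5=0, G6=0 → 0; observed 1. Eliminates G2 stuck-at-0, G4 stuck-at-0, G5 stuck-at-0, G6 stuck-at-0.
Only G1 stuck-at-0 is consistent with every test.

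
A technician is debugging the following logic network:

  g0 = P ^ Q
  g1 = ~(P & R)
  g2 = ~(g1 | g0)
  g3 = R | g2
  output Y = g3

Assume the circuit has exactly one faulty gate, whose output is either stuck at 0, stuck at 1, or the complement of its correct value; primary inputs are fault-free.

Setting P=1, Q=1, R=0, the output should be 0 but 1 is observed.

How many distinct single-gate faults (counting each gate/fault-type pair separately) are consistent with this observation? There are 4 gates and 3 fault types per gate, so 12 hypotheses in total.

6

Fault-free: g0=0, g1=1, g2=0, g3=0 → 0. Observed 1.
  g0 stuck-at-0: output 0 ✗
  g0 stuck-at-1: output 0 ✗
  g0 inverted output: output 0 ✗
  g1 stuck-at-0: output 1 ✓
  g1 stuck-at-1: output 0 ✗
  g1 inverted output: output 1 ✓
  g2 stuck-at-0: output 0 ✗
  g2 stuck-at-1: output 1 ✓
  g2 inverted output: output 1 ✓
  g3 stuck-at-0: output 0 ✗
  g3 stuck-at-1: output 1 ✓
  g3 inverted output: output 1 ✓
Consistent faults: {g1 stuck-at-0, g1 inverted output, g2 stuck-at-1, g2 inverted output, g3 stuck-at-1, g3 inverted output} — 6 in all.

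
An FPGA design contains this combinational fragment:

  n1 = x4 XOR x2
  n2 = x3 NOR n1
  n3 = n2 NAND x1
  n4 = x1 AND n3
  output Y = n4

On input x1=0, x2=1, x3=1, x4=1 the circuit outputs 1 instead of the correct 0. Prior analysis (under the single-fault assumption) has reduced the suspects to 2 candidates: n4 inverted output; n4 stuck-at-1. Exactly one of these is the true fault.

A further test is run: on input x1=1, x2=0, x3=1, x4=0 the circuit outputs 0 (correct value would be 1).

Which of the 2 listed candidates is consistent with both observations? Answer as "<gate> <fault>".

n4 inverted output

Evaluate each candidate on input x1=1, x2=0, x3=1, x4=0:
  n4 inverted output: n1=0, n2=0, n3=1, n4=0 [inverted output] → 0 — matches
  n4 stuck-at-1: n1=0, n2=0, n3=1, n4=1 [stuck-at-1] → 1 — eliminated
Only n4 inverted output reproduces the observed 0.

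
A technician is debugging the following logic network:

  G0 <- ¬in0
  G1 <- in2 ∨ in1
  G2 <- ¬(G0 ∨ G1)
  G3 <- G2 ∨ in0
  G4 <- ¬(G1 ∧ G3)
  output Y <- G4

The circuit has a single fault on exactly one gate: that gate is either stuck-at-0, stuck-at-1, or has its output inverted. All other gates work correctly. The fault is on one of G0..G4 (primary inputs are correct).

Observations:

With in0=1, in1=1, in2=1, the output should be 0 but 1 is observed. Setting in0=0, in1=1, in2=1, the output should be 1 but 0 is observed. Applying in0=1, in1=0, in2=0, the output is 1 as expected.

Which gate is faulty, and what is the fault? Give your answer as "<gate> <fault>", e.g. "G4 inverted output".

G3 inverted output

Fault-free values for test 1 (in0=1, in1=1, in2=1): G0=0, G1=1, G2=0, G3=1, G4=0, giving Y=0. Observed 1.
Test 1: faults giving observed 1 are {G1 stuck-at-0, G1 inverted output, G3 stuck-at-0, G3 inverted output, G4 stuck-at-1, G4 inverted output}.
Test 2 (in0=0, in1=1, in2=1): fault-free G0=1, G1=1, G2=0, G3=0, G4=1 → 1; observed 0. Eliminates G1 stuck-at-0, G1 inverted output, G3 stuck-at-0, G4 stuck-at-1.
Test 3 (in0=1, in1=0, in2=0): fault-free G0=0, G1=0, G2=1, G3=1, G4=1 → 1; observed 1. Eliminates G4 inverted output.
Only G3 inverted output is consistent with every test.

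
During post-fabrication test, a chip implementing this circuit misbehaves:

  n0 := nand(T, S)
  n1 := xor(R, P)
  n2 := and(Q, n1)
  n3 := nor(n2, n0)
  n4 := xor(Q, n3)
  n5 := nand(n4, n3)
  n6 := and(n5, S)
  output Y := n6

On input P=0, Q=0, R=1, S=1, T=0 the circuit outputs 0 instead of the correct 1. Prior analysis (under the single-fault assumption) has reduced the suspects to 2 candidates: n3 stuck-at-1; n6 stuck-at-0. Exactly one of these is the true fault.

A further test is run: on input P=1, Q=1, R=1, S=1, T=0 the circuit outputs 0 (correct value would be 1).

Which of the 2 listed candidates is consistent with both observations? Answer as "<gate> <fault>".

n6 stuck-at-0

Evaluate each candidate on input P=1, Q=1, R=1, S=1, T=0:
  n3 stuck-at-1: n0=1, n1=0, n2=0, n3=1 [stuck-at-1], n4=0, n5=1, n6=1 → 1 — eliminated
  n6 stuck-at-0: n0=1, n1=0, n2=0, n3=0, n4=1, n5=1, n6=0 [stuck-at-0] → 0 — matches
Only n6 stuck-at-0 reproduces the observed 0.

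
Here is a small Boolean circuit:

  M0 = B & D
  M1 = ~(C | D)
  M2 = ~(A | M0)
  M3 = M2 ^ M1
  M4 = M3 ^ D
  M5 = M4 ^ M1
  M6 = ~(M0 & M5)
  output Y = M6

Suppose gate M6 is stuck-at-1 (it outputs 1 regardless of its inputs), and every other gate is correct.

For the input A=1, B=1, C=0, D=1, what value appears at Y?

1

Propagate with M6 forced: M0=1, M1=0, M2=0, M3=0, M4=1, M5=1, M6=1 [stuck-at-1].
So Y = 1. (Without the fault it would be 0.)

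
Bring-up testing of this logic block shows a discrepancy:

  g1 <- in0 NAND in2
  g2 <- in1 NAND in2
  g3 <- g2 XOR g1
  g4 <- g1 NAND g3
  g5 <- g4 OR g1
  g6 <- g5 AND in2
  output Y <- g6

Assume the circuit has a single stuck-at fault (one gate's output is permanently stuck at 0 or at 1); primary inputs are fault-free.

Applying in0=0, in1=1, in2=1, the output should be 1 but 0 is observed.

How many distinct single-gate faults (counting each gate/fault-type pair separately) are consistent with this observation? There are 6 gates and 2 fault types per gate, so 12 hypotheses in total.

Fault-free: g1=1, g2=0, g3=1, g4=0, g5=1, g6=1 → 1. Observed 0.
  g1 stuck-at-0: output 1 ✗
  g1 stuck-at-1: output 1 ✗
  g2 stuck-at-0: output 1 ✗
  g2 stuck-at-1: output 1 ✗
  g3 stuck-at-0: output 1 ✗
  g3 stuck-at-1: output 1 ✗
  g4 stuck-at-0: output 1 ✗
  g4 stuck-at-1: output 1 ✗
  g5 stuck-at-0: output 0 ✓
  g5 stuck-at-1: output 1 ✗
  g6 stuck-at-0: output 0 ✓
  g6 stuck-at-1: output 1 ✗
Consistent faults: {g5 stuck-at-0, g6 stuck-at-0} — 2 in all.

2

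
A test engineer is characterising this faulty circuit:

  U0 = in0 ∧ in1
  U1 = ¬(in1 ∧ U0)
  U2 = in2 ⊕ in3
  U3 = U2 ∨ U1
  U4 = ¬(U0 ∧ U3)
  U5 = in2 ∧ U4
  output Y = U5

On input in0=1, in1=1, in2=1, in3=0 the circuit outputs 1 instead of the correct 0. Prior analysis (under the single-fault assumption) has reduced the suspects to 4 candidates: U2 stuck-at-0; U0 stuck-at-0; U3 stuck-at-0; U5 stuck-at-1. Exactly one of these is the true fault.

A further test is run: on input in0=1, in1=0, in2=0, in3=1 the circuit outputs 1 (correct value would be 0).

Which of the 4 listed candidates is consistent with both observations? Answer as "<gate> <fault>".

Evaluate each candidate on input in0=1, in1=0, in2=0, in3=1:
  U2 stuck-at-0: U0=0, U1=1, U2=0 [stuck-at-0], U3=1, U4=1, U5=0 → 0 — eliminated
  U0 stuck-at-0: U0=0 [stuck-at-0], U1=1, U2=1, U3=1, U4=1, U5=0 → 0 — eliminated
  U3 stuck-at-0: U0=0, U1=1, U2=1, U3=0 [stuck-at-0], U4=1, U5=0 → 0 — eliminated
  U5 stuck-at-1: U0=0, U1=1, U2=1, U3=1, U4=1, U5=1 [stuck-at-1] → 1 — matches
Only U5 stuck-at-1 reproduces the observed 1.

U5 stuck-at-1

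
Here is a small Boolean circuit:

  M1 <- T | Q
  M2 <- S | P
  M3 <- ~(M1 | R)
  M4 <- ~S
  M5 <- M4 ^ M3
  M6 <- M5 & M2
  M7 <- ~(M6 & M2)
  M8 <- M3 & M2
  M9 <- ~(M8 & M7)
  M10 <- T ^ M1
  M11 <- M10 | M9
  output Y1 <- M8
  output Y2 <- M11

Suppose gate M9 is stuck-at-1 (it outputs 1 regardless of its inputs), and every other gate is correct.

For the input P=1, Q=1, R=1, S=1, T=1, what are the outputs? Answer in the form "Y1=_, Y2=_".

Y1=0, Y2=1

Propagate with M9 forced: M1=1, M2=1, M3=0, M4=0, M5=0, M6=0, M7=1, M8=0, M9=1 [stuck-at-1], M10=0, M11=1.
So the outputs are Y1=0, Y2=1. (Same as the fault-free value — the fault is masked on this input.)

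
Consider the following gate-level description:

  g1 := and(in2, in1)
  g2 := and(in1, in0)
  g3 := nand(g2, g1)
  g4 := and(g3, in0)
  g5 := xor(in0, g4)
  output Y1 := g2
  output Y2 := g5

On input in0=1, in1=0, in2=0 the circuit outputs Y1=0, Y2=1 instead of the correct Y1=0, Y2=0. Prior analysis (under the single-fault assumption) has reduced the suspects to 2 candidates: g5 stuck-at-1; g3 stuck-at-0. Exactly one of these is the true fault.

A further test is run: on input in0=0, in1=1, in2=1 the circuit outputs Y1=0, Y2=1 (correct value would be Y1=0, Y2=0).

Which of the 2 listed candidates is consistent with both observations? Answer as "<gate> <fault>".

g5 stuck-at-1

Evaluate each candidate on input in0=0, in1=1, in2=1:
  g5 stuck-at-1: g1=1, g2=0, g3=1, g4=0, g5=1 [stuck-at-1] → Y1=0, Y2=1 — matches
  g3 stuck-at-0: g1=1, g2=0, g3=0 [stuck-at-0], g4=0, g5=0 → Y1=0, Y2=0 — eliminated
Only g5 stuck-at-1 reproduces the observed Y1=0, Y2=1.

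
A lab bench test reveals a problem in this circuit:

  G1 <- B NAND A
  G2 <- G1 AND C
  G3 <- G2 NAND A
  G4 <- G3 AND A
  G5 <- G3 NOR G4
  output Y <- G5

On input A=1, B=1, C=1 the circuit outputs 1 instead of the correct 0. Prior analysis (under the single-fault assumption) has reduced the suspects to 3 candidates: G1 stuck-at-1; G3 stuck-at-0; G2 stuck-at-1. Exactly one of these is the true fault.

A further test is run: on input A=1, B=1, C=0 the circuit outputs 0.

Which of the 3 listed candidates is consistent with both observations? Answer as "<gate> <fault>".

G1 stuck-at-1

Evaluate each candidate on input A=1, B=1, C=0:
  G1 stuck-at-1: G1=1 [stuck-at-1], G2=0, G3=1, G4=1, G5=0 → 0 — matches
  G3 stuck-at-0: G1=0, G2=0, G3=0 [stuck-at-0], G4=0, G5=1 → 1 — eliminated
  G2 stuck-at-1: G1=0, G2=1 [stuck-at-1], G3=0, G4=0, G5=1 → 1 — eliminated
Only G1 stuck-at-1 reproduces the observed 0.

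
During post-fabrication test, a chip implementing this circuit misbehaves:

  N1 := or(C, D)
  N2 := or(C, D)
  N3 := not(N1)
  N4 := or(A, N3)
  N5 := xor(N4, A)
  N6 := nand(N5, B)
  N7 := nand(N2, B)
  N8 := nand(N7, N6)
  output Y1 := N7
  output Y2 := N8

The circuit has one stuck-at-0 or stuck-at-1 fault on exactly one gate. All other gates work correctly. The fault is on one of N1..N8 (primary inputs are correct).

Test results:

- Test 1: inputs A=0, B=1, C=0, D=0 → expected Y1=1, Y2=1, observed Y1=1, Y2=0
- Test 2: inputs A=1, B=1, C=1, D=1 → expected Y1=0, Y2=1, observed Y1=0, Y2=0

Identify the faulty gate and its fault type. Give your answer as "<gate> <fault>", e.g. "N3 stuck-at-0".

N8 stuck-at-0

Fault-free values for test 1 (A=0, B=1, C=0, D=0): N1=0, N2=0, N3=1, N4=1, N5=1, N6=0, N7=1, N8=1, giving Y1=1, Y2=1. Observed Y1=1, Y2=0.
Test 1: faults giving observed Y1=1, Y2=0 are {N1 stuck-at-1, N3 stuck-at-0, N4 stuck-at-0, N5 stuck-at-0, N6 stuck-at-1, N8 stuck-at-0}.
Test 2 (A=1, B=1, C=1, D=1): fault-free N1=1, N2=1, N3=0, N4=1, N5=0, N6=1, N7=0, N8=1 → Y1=0, Y2=1; observed Y1=0, Y2=0. Eliminates N1 stuck-at-1, N3 stuck-at-0, N4 stuck-at-0, N5 stuck-at-0, N6 stuck-at-1.
Only N8 stuck-at-0 is consistent with every test.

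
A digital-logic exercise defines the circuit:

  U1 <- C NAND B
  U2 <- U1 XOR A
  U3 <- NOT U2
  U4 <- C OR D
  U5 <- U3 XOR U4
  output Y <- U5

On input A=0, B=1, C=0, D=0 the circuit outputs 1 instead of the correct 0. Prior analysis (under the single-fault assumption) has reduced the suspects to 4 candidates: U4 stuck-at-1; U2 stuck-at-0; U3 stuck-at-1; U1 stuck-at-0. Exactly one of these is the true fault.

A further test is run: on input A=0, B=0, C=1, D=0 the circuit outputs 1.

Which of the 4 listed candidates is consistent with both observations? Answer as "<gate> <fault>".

Evaluate each candidate on input A=0, B=0, C=1, D=0:
  U4 stuck-at-1: U1=1, U2=1, U3=0, U4=1 [stuck-at-1], U5=1 → 1 — matches
  U2 stuck-at-0: U1=1, U2=0 [stuck-at-0], U3=1, U4=1, U5=0 → 0 — eliminated
  U3 stuck-at-1: U1=1, U2=1, U3=1 [stuck-at-1], U4=1, U5=0 → 0 — eliminated
  U1 stuck-at-0: U1=0 [stuck-at-0], U2=0, U3=1, U4=1, U5=0 → 0 — eliminated
Only U4 stuck-at-1 reproduces the observed 1.

U4 stuck-at-1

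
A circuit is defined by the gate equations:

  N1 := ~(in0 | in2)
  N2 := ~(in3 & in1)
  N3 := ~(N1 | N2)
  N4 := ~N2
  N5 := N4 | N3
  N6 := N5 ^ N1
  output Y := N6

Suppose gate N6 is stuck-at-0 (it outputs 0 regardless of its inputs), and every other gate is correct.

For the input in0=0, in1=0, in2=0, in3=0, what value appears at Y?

0

Propagate with N6 forced: N1=1, N2=1, N3=0, N4=0, N5=0, N6=0 [stuck-at-0].
So Y = 0. (Without the fault it would be 1.)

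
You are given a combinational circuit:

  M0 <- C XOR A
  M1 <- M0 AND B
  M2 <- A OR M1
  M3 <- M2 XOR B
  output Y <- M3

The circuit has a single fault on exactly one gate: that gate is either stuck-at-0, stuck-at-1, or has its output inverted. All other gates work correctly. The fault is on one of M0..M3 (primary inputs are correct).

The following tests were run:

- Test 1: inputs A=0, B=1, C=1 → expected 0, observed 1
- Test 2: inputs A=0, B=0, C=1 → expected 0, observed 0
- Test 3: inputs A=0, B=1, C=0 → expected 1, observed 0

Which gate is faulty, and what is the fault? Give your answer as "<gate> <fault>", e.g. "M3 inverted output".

Fault-free values for test 1 (A=0, B=1, C=1): M0=1, M1=1, M2=1, M3=0, giving Y=0. Observed 1.
Test 1: faults giving observed 1 are {M0 stuck-at-0, M0 inverted output, M1 stuck-at-0, M1 inverted output, M2 stuck-at-0, M2 inverted output, M3 stuck-at-1, M3 inverted output}.
Test 2 (A=0, B=0, C=1): fault-free M0=1, M1=0, M2=0, M3=0 → 0; observed 0. Eliminates M1 inverted output, M2 inverted output, M3 stuck-at-1, M3 inverted output.
Test 3 (A=0, B=1, C=0): fault-free M0=0, M1=0, M2=0, M3=1 → 1; observed 0. Eliminates M0 stuck-at-0, M1 stuck-at-0, M2 stuck-at-0.
Only M0 inverted output is consistent with every test.

M0 inverted output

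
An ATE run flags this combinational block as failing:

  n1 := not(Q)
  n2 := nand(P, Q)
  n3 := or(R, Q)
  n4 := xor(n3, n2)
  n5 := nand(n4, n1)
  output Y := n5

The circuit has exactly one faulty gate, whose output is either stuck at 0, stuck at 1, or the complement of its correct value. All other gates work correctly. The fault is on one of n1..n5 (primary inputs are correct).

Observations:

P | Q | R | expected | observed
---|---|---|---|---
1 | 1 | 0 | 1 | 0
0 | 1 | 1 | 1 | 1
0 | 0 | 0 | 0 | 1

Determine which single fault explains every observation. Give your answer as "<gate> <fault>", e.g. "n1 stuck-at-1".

n1 inverted output

Fault-free values for test 1 (P=1, Q=1, R=0): n1=0, n2=0, n3=1, n4=1, n5=1, giving Y=1. Observed 0.
Test 1: faults giving observed 0 are {n1 stuck-at-1, n1 inverted output, n5 stuck-at-0, n5 inverted output}.
Test 2 (P=0, Q=1, R=1): fault-free n1=0, n2=1, n3=1, n4=0, n5=1 → 1; observed 1. Eliminates n5 stuck-at-0, n5 inverted output.
Test 3 (P=0, Q=0, R=0): fault-free n1=1, n2=1, n3=0, n4=1, n5=0 → 0; observed 1. Eliminates n1 stuck-at-1.
Only n1 inverted output is consistent with every test.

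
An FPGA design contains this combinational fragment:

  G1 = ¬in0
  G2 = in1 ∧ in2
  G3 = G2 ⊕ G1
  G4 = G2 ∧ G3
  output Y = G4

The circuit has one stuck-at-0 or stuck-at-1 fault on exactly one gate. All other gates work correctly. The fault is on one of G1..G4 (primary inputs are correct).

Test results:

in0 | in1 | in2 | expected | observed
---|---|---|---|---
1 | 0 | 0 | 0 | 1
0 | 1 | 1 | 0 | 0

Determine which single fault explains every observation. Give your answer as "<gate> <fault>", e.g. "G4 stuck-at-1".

Fault-free values for test 1 (in0=1, in1=0, in2=0): G1=0, G2=0, G3=0, G4=0, giving Y=0. Observed 1.
Test 1: faults giving observed 1 are {G2 stuck-at-1, G4 stuck-at-1}.
Test 2 (in0=0, in1=1, in2=1): fault-free G1=1, G2=1, G3=0, G4=0 → 0; observed 0. Eliminates G4 stuck-at-1.
Only G2 stuck-at-1 is consistent with every test.

G2 stuck-at-1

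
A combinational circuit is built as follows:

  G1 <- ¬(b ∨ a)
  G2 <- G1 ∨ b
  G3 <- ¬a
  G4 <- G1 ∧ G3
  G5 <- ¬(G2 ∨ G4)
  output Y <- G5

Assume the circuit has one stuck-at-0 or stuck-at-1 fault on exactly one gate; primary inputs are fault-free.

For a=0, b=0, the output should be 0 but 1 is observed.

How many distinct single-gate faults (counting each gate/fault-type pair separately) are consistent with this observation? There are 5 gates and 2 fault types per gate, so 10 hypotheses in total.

2

Fault-free: G1=1, G2=1, G3=1, G4=1, G5=0 → 0. Observed 1.
  G1 stuck-at-0: output 1 ✓
  G1 stuck-at-1: output 0 ✗
  G2 stuck-at-0: output 0 ✗
  G2 stuck-at-1: output 0 ✗
  G3 stuck-at-0: output 0 ✗
  G3 stuck-at-1: output 0 ✗
  G4 stuck-at-0: output 0 ✗
  G4 stuck-at-1: output 0 ✗
  G5 stuck-at-0: output 0 ✗
  G5 stuck-at-1: output 1 ✓
Consistent faults: {G1 stuck-at-0, G5 stuck-at-1} — 2 in all.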